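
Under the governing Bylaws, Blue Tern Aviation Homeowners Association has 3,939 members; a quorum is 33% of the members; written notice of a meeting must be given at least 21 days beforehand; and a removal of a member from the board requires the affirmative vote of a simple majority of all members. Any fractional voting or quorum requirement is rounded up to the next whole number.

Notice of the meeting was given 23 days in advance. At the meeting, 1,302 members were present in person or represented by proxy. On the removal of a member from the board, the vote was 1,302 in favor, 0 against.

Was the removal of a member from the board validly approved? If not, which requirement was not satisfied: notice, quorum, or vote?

Notice: 23 days given; 21 required. Satisfied.
Quorum: 33% of 3,939 = 1,299.87, rounded up to 1,300; 1,302 present. Satisfied.
Vote: requires a majority of all members (3,939); a majority of 3939 is 1970, so 1,970 needed; 1,302 in favor. Not satisfied.

Invalid — vote requirement not satisfied.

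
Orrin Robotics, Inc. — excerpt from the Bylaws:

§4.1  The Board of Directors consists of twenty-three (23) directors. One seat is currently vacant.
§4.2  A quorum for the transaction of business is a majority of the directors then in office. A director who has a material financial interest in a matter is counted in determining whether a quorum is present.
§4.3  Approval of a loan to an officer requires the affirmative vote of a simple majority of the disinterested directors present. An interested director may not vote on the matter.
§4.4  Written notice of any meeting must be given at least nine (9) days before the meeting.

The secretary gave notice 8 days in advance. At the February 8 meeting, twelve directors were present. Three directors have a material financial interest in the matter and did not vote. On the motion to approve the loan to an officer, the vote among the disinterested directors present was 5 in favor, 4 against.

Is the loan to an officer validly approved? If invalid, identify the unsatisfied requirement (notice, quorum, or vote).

Invalid — notice requirement not satisfied.

Notice: 8 days given; 9 required (8 < 9). Not satisfied.
Quorum: 12 present (interested directors count toward quorum); quorum is 12. Satisfied.
Vote: the loan to an officer requires a majority of the disinterested directors present (12 − 3 = 9). A majority of 9 is 5, so 5 affirmative votes are needed; 5 voted in favor. Satisfied.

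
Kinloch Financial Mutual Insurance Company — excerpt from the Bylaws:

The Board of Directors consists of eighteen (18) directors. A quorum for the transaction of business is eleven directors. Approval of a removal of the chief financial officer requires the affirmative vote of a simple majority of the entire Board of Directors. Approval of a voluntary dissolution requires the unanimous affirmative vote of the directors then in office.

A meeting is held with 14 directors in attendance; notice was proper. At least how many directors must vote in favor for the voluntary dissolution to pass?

The voluntary dissolution requires the unanimous vote of the directors then in office (18).
Unanimous means all 18.
(Only 14 can vote, so the voluntary dissolution cannot pass at this meeting, but the required vote is still 18.)

18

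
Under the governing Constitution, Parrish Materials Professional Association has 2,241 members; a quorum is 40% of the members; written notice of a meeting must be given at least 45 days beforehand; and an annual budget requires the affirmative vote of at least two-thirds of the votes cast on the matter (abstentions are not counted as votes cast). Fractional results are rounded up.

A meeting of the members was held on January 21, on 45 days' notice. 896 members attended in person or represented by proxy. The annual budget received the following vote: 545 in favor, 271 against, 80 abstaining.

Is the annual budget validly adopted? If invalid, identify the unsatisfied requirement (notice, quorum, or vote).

Notice: 45 days given; 45 required. Satisfied.
Quorum: 40% of 2,241 = 896.40, rounded up to 897; 896 present. Not satisfied.
Vote: requires two-thirds of the votes cast (896 − 80 abstaining = 816); 2/3 of 816 = 544, so 544 needed; 545 in favor. Satisfied.

Invalid — quorum requirement not satisfied.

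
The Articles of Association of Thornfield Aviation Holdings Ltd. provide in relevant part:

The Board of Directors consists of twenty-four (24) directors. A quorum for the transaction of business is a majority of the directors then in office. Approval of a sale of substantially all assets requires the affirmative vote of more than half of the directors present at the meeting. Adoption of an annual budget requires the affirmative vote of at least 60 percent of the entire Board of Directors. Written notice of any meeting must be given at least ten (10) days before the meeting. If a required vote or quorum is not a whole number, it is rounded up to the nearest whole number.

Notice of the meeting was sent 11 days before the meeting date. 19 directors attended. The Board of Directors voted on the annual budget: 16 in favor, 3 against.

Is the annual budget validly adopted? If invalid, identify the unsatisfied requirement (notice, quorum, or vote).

Valid — all requirements satisfied.

Notice: 11 days given; 10 required (11 ≥ 10). Satisfied.
Quorum: 19 present; quorum is 13. Satisfied.
Vote: the annual budget requires three-fifths of the entire Board of Directors (24). 3/5 of 24 = 14.40, rounded up to 15, so 15 affirmative votes are needed; 16 voted in favor. Satisfied.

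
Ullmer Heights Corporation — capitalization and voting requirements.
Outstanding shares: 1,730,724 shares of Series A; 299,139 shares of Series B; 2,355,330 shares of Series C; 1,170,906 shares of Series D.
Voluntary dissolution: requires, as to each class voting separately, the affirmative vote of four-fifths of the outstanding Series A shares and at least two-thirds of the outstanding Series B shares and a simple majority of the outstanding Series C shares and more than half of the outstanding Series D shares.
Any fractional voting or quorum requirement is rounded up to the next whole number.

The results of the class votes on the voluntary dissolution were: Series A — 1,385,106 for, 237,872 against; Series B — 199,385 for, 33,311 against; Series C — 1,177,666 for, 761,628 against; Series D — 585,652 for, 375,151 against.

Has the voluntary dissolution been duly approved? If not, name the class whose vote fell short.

Not approved — the Series B shares did not give the required vote.

Series A: 4/5 of 1730724 = 1384579.20, rounded up to 1384580; 1,384,580 required, 1,385,106 in favor — approved.
Series B: 2/3 of 299139 = 199426; 199,426 required, 199,385 in favor — not approved.
Series C: a majority of 2355330 is 1177666; 1,177,666 required, 1,177,666 in favor — approved.
Series D: a majority of 1170906 is 585454; 585,454 required, 585,652 in favor — approved.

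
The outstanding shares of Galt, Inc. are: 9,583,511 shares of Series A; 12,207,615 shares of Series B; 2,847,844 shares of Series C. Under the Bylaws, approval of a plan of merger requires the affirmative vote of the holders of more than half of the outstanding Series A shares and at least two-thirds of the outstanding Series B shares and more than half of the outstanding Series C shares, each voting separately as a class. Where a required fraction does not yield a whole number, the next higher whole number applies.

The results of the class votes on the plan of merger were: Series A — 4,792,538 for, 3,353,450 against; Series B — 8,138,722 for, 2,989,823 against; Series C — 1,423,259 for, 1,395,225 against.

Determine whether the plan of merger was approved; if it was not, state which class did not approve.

Not approved — the Series C shares did not give the required vote.

Series A: a majority of 9583511 is 4791756; 4,791,756 required, 4,792,538 in favor — approved.
Series B: 2/3 of 12207615 = 8138410; 8,138,410 required, 8,138,722 in favor — approved.
Series C: a majority of 2847844 is 1423923; 1,423,923 required, 1,423,259 in favor — not approved.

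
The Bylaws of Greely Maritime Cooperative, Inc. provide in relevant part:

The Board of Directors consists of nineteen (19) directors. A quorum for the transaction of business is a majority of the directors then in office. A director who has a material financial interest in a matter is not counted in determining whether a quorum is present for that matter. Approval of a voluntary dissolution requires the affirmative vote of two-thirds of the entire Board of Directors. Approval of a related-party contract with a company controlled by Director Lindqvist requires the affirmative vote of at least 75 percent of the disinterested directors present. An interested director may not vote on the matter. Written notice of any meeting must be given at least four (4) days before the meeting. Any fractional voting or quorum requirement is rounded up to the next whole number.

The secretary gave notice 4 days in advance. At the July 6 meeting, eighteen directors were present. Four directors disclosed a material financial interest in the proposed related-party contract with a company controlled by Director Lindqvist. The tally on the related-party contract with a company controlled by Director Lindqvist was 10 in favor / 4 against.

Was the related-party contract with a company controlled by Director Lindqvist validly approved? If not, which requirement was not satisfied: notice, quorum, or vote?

Notice: 4 days given; 4 required (4 ≥ 4). Satisfied.
Quorum: 18 present, but the 4 interested directors do not count, leaving 14. Quorum is 10. Satisfied.
Vote: the related-party contract with a company controlled by Director Lindqvist requires three-fourths of the disinterested directors present (18 − 4 = 14). 3/4 of 14 = 10.50, rounded up to 11, so 11 affirmative votes are needed; 10 voted in favor. Not satisfied.

Invalid — vote requirement not satisfied.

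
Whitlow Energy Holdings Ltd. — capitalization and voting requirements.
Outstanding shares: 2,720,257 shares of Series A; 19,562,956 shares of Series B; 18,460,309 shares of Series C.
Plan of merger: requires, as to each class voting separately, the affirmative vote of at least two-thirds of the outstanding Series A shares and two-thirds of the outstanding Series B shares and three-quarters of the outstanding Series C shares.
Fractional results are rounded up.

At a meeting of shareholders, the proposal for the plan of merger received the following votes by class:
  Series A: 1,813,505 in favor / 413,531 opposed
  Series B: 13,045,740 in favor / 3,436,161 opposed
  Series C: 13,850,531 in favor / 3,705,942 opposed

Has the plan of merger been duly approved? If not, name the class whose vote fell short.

Series A: 2/3 of 2720257 = 1813504.67, rounded up to 1813505; 1,813,505 required, 1,813,505 in favor — approved.
Series B: 2/3 of 19562956 = 13041970.67, rounded up to 13041971; 13,041,971 required, 13,045,740 in favor — approved.
Series C: 3/4 of 18460309 = 13845231.75, rounded up to 13845232; 13,845,232 required, 13,850,531 in favor — approved.

Approved — every class gave the required vote.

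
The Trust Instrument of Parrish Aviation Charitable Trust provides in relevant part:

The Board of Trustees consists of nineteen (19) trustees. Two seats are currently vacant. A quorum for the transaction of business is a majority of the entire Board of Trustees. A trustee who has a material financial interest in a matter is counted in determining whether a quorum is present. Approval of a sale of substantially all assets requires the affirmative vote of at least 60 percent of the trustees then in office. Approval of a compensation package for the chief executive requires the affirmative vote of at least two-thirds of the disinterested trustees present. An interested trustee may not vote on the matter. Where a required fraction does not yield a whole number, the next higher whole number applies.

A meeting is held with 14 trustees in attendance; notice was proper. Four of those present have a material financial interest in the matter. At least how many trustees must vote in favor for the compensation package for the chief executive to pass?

The compensation package for the chief executive requires two-thirds of the disinterested trustees present (14 − 4 = 10).
2/3 of 10 = 6.67, rounded up to 7.

7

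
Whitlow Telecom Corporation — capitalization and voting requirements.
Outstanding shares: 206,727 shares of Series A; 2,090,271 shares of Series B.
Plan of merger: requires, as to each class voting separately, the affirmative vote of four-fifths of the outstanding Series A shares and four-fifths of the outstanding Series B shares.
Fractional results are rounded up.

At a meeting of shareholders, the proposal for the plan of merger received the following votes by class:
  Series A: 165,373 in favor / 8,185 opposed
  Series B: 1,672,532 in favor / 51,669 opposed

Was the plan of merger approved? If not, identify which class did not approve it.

Series A: 4/5 of 206727 = 165381.60, rounded up to 165382; 165,382 required, 165,373 in favor — not approved.
Series B: 4/5 of 2090271 = 1672216.80, rounded up to 1672217; 1,672,217 required, 1,672,532 in favor — approved.

Not approved — the Series A shares did not give the required vote.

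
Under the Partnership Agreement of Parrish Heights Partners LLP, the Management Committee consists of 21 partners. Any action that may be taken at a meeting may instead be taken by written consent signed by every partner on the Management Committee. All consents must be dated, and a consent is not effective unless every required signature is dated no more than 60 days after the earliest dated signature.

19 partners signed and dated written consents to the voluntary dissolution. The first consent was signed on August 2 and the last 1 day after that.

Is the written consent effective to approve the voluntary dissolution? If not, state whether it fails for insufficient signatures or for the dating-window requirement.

Not effective — insufficient signatures.

Signatures required: all of 21 — unanimous means all 21, so 21 needed; 19 signed. Insufficient.
Dating window: the latest signature is 1 day after the earliest; the limit is 60 days. Within the window.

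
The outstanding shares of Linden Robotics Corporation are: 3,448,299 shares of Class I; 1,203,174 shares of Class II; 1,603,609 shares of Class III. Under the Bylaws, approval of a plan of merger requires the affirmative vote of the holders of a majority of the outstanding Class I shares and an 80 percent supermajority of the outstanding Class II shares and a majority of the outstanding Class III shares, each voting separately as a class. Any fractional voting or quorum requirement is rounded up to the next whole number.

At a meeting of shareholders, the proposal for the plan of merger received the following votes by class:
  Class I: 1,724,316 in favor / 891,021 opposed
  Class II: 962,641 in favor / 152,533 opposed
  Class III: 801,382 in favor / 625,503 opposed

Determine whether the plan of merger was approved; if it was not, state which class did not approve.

Class I: a majority of 3448299 is 1724150; 1,724,150 required, 1,724,316 in favor — approved.
Class II: 4/5 of 1203174 = 962539.20, rounded up to 962540; 962,540 required, 962,641 in favor — approved.
Class III: a majority of 1603609 is 801805; 801,805 required, 801,382 in favor — not approved.

Not approved — the Class III shares did not give the required vote.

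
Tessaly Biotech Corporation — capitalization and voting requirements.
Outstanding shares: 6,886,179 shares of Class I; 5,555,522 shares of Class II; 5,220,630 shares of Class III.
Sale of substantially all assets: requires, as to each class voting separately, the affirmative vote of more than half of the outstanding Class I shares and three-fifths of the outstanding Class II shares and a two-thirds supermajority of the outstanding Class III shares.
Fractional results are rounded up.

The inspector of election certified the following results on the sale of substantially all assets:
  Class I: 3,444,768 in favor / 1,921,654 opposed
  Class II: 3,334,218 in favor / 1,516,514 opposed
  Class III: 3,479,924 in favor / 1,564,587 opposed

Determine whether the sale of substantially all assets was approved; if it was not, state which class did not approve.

Not approved — the Class III shares did not give the required vote.

Class I: a majority of 6886179 is 3443090; 3,443,090 required, 3,444,768 in favor — approved.
Class II: 3/5 of 5555522 = 3333313.20, rounded up to 3333314; 3,333,314 required, 3,334,218 in favor — approved.
Class III: 2/3 of 5220630 = 3480420; 3,480,420 required, 3,479,924 in favor — not approved.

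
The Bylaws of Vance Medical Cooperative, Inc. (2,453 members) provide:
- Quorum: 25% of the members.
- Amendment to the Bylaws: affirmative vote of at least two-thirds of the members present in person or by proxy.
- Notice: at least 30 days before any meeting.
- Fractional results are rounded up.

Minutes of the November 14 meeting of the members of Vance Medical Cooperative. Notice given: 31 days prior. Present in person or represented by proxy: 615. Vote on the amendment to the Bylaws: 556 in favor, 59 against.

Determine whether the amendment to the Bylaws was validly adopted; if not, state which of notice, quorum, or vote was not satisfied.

Valid — all requirements satisfied.

Notice: 31 days given; 30 required. Satisfied.
Quorum: 25% of 2,453 = 613.25, rounded up to 614; 615 present. Satisfied.
Vote: requires two-thirds of those present (615); 2/3 of 615 = 410, so 410 needed; 556 in favor. Satisfied.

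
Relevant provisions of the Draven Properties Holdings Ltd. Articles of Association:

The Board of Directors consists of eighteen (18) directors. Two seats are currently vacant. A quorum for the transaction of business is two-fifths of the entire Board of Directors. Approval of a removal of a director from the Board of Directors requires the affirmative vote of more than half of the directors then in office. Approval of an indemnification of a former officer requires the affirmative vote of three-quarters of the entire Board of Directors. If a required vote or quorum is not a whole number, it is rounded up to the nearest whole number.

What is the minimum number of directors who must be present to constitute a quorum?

2/5 of 18 = 7.20, rounded up to 8.

8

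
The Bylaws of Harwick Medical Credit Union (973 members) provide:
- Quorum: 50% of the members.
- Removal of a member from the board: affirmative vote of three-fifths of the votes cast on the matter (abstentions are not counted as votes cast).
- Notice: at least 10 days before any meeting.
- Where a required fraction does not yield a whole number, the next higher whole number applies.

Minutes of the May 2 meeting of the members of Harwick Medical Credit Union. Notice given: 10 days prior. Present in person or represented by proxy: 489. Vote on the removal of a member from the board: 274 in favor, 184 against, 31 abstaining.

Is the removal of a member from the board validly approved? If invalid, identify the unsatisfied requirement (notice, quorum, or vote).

Notice: 10 days given; 10 required. Satisfied.
Quorum: 50% of 973 = 486.50, rounded up to 487; 489 present. Satisfied.
Vote: requires three-fifths of the votes cast (489 − 31 abstaining = 458); 3/5 of 458 = 274.80, rounded up to 275, so 275 needed; 274 in favor. Not satisfied.

Invalid — vote requirement not satisfied.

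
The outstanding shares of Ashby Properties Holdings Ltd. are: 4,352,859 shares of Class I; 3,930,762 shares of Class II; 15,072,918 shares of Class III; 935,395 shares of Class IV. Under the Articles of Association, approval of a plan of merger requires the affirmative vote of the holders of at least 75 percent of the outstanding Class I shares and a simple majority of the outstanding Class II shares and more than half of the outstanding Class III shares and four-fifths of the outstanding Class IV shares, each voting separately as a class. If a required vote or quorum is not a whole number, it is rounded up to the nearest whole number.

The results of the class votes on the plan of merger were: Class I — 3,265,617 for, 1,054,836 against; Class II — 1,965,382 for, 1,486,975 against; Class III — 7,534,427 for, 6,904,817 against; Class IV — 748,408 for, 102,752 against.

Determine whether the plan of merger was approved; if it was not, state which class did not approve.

Class I: 3/4 of 4352859 = 3264644.25, rounded up to 3264645; 3,264,645 required, 3,265,617 in favor — approved.
Class II: a majority of 3930762 is 1965382; 1,965,382 required, 1,965,382 in favor — approved.
Class III: a majority of 15072918 is 7536460; 7,536,460 required, 7,534,427 in favor — not approved.
Class IV: 4/5 of 935395 = 748316; 748,316 required, 748,408 in favor — approved.

Not approved — the Class III shares did not give the required vote.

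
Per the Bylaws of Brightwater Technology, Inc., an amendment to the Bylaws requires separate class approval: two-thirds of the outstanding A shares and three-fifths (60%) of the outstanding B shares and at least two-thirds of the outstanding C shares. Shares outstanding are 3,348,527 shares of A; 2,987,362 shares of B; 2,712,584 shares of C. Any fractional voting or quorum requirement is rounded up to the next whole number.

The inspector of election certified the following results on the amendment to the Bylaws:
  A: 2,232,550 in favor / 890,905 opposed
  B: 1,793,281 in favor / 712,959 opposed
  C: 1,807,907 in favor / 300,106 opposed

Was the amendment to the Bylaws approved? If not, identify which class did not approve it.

Not approved — the C shares did not give the required vote.

A: 2/3 of 3348527 = 2232351.33, rounded up to 2232352; 2,232,352 required, 2,232,550 in favor — approved.
B: 3/5 of 2987362 = 1792417.20, rounded up to 1792418; 1,792,418 required, 1,793,281 in favor — approved.
C: 2/3 of 2712584 = 1808389.33, rounded up to 1808390; 1,808,390 required, 1,807,907 in favor — not approved.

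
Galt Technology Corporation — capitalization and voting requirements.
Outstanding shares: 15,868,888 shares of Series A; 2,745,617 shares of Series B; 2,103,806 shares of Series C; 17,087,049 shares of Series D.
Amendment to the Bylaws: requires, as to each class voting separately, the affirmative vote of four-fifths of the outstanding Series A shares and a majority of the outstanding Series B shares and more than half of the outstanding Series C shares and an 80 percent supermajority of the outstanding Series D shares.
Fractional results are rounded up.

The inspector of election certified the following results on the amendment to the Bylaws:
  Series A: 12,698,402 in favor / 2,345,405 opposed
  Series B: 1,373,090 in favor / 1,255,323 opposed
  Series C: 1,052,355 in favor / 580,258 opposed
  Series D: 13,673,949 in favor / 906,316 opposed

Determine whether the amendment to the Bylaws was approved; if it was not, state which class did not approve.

Approved — every class gave the required vote.

Series A: 4/5 of 15868888 = 12695110.40, rounded up to 12695111; 12,695,111 required, 12,698,402 in favor — approved.
Series B: a majority of 2745617 is 1372809; 1,372,809 required, 1,373,090 in favor — approved.
Series C: a majority of 2103806 is 1051904; 1,051,904 required, 1,052,355 in favor — approved.
Series D: 4/5 of 17087049 = 13669639.20, rounded up to 13669640; 13,669,640 required, 13,673,949 in favor — approved.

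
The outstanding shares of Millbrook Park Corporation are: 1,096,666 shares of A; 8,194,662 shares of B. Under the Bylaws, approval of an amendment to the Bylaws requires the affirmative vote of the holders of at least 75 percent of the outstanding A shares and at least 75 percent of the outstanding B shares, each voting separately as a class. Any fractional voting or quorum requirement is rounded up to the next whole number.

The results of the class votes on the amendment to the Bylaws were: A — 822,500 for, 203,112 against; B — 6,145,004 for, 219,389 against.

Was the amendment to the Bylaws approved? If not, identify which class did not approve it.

Not approved — the B shares did not give the required vote.

A: 3/4 of 1096666 = 822499.50, rounded up to 822500; 822,500 required, 822,500 in favor — approved.
B: 3/4 of 8194662 = 6145996.50, rounded up to 6145997; 6,145,997 required, 6,145,004 in favor — not approved.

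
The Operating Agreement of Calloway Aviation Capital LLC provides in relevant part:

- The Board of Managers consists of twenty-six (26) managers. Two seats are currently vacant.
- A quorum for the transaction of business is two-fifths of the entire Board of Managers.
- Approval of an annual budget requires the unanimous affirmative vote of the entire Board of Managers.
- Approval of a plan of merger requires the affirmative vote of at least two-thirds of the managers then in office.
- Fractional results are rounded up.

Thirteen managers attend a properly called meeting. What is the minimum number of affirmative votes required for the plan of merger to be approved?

16

The plan of merger requires two-thirds of the managers then in office (24).
2/3 of 24 = 16.
(Only 13 can vote, so the plan of merger cannot pass at this meeting, but the required vote is still 16.)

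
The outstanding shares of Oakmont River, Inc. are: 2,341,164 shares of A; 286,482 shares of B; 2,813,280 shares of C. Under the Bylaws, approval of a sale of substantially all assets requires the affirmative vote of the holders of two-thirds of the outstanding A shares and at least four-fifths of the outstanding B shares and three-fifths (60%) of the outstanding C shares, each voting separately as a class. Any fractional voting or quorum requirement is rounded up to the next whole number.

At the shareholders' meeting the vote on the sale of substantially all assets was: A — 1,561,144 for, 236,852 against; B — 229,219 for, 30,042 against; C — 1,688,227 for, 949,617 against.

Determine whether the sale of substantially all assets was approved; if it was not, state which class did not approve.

A: 2/3 of 2341164 = 1560776; 1,560,776 required, 1,561,144 in favor — approved.
B: 4/5 of 286482 = 229185.60, rounded up to 229186; 229,186 required, 229,219 in favor — approved.
C: 3/5 of 2813280 = 1687968; 1,687,968 required, 1,688,227 in favor — approved.

Approved — every class gave the required vote.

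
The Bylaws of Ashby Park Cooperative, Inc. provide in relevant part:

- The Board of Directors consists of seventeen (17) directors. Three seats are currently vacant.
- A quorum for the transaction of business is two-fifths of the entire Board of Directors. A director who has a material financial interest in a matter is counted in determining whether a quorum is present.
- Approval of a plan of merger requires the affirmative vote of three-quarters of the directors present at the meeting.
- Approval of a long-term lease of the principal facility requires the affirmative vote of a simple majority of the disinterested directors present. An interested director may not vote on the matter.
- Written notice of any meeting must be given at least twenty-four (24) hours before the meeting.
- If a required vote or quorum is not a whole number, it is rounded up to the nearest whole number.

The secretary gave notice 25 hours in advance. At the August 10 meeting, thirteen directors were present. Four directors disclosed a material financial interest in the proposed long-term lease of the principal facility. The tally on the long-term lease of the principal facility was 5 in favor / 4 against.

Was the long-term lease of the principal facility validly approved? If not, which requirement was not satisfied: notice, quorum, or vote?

Notice: 25 hours given; 24 required (25 ≥ 24). Satisfied.
Quorum: 13 present (interested directors count toward quorum); quorum is 7. Satisfied.
Vote: the long-term lease of the principal facility requires a majority of the disinterested directors present (13 − 4 = 9). A majority of 9 is 5, so 5 affirmative votes are needed; 5 voted in favor. Satisfied.

Valid — all requirements satisfied.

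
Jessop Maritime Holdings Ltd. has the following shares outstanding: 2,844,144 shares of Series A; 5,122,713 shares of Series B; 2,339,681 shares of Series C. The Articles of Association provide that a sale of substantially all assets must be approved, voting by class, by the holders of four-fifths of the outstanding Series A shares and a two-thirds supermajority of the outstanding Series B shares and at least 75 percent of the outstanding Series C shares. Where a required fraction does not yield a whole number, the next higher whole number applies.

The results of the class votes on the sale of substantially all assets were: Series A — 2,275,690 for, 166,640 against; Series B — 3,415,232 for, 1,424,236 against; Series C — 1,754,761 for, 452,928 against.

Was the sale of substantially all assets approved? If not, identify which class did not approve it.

Approved — every class gave the required vote.

Series A: 4/5 of 2844144 = 2275315.20, rounded up to 2275316; 2,275,316 required, 2,275,690 in favor — approved.
Series B: 2/3 of 5122713 = 3415142; 3,415,142 required, 3,415,232 in favor — approved.
Series C: 3/4 of 2339681 = 1754760.75, rounded up to 1754761; 1,754,761 required, 1,754,761 in favor — approved.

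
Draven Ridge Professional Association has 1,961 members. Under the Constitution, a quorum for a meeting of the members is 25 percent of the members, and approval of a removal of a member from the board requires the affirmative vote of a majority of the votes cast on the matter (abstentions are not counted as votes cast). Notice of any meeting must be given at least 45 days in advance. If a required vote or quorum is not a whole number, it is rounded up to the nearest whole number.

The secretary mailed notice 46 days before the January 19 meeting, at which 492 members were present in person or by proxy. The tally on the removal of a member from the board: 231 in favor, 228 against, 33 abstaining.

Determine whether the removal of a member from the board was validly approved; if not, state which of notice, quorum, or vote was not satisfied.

Notice: 46 days given; 45 required. Satisfied.
Quorum: 25% of 1,961 = 490.25, rounded up to 491; 492 present. Satisfied.
Vote: requires a majority of the votes cast (492 − 33 abstaining = 459); a majority of 459 is 230, so 230 needed; 231 in favor. Satisfied.

Valid — all requirements satisfied.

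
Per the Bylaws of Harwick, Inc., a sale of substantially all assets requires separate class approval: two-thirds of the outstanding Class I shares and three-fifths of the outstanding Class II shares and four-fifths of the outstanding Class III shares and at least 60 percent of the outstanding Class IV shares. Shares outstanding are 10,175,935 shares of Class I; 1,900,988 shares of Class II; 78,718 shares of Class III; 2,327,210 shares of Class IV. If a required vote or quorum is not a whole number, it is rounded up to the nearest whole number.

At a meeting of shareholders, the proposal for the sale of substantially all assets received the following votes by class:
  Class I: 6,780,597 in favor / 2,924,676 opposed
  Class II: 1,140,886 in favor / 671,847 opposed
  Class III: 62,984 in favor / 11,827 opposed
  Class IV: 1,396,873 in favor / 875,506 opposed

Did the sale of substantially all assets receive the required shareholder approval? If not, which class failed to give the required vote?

Class I: 2/3 of 10175935 = 6783956.67, rounded up to 6783957; 6,783,957 required, 6,780,597 in favor — not approved.
Class II: 3/5 of 1900988 = 1140592.80, rounded up to 1140593; 1,140,593 required, 1,140,886 in favor — approved.
Class III: 4/5 of 78718 = 62974.40, rounded up to 62975; 62,975 required, 62,984 in favor — approved.
Class IV: 3/5 of 2327210 = 1396326; 1,396,326 required, 1,396,873 in favor — approved.

Not approved — the Class I shares did not give the required vote.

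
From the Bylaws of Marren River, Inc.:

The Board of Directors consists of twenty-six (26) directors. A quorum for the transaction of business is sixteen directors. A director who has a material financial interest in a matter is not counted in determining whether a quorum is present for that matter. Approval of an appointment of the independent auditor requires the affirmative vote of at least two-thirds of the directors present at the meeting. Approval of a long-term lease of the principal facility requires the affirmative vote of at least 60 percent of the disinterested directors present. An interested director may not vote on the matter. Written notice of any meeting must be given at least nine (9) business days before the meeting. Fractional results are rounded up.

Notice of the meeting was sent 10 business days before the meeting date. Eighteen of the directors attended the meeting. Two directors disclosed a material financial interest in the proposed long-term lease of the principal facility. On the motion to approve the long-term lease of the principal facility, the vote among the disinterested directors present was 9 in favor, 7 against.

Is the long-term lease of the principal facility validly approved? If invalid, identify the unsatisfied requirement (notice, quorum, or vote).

Notice: 10 business days given; 9 required (10 ≥ 9). Satisfied.
Quorum: 18 present, but the 2 interested directors do not count, leaving 16. Quorum is 16. Satisfied.
Vote: the long-term lease of the principal facility requires three-fifths of the disinterested directors present (18 − 2 = 16). 3/5 of 16 = 9.60, rounded up to 10, so 10 affirmative votes are needed; 9 voted in favor. Not satisfied.

Invalid — vote requirement not satisfied.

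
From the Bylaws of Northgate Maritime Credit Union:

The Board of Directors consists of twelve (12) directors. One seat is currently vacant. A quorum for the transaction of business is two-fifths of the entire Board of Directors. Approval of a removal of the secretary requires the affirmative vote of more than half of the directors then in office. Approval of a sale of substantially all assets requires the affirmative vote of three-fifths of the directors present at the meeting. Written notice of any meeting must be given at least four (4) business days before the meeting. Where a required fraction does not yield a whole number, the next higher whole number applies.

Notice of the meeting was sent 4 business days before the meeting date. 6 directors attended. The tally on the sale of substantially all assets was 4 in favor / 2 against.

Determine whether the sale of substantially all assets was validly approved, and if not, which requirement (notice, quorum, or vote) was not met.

Notice: 4 business days given; 4 required (4 ≥ 4). Satisfied.
Quorum: 6 present; quorum is 5. Satisfied.
Vote: the sale of substantially all assets requires three-fifths of the directors present (6). 3/5 of 6 = 3.60, rounded up to 4, so 4 affirmative votes are needed; 4 voted in favor. Satisfied.

Valid — all requirements satisfied.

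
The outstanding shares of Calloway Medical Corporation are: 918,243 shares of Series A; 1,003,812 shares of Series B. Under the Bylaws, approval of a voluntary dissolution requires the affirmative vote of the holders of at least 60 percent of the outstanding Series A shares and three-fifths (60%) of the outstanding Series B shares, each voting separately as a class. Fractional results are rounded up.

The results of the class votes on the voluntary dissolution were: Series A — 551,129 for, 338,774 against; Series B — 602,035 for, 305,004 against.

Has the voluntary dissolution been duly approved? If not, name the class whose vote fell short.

Series A: 3/5 of 918243 = 550945.80, rounded up to 550946; 550,946 required, 551,129 in favor — approved.
Series B: 3/5 of 1003812 = 602287.20, rounded up to 602288; 602,288 required, 602,035 in favor — not approved.

Not approved — the Series B shares did not give the required vote.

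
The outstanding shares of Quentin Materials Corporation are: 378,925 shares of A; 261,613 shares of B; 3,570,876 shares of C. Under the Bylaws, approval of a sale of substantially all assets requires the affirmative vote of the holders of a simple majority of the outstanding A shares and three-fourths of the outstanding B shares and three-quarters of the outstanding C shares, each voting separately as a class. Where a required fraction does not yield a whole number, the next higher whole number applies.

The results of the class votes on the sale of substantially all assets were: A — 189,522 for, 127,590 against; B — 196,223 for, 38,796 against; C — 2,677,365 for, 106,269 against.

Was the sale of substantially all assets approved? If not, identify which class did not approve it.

A: a majority of 378925 is 189463; 189,463 required, 189,522 in favor — approved.
B: 3/4 of 261613 = 196209.75, rounded up to 196210; 196,210 required, 196,223 in favor — approved.
C: 3/4 of 3570876 = 2678157; 2,678,157 required, 2,677,365 in favor — not approved.

Not approved — the C shares did not give the required vote.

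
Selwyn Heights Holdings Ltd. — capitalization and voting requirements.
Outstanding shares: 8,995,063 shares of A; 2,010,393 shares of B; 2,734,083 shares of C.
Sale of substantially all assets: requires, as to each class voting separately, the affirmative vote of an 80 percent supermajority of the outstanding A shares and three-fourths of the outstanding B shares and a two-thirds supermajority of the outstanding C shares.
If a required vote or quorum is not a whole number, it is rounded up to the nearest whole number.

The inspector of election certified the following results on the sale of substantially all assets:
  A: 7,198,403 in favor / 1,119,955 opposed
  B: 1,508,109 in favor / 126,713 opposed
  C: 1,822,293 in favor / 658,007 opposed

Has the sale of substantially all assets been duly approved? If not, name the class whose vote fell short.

Not approved — the C shares did not give the required vote.

A: 4/5 of 8995063 = 7196050.40, rounded up to 7196051; 7,196,051 required, 7,198,403 in favor — approved.
B: 3/4 of 2010393 = 1507794.75, rounded up to 1507795; 1,507,795 required, 1,508,109 in favor — approved.
C: 2/3 of 2734083 = 1822722; 1,822,722 required, 1,822,293 in favor — not approved.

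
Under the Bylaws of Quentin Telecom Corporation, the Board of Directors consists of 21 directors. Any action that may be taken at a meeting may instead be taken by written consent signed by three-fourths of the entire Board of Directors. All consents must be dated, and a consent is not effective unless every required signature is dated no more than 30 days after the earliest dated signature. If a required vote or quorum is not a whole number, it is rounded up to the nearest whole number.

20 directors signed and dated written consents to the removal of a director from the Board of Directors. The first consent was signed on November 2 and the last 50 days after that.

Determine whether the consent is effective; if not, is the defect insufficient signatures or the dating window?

Signatures required: three-fourths of 21 — 3/4 of 21 = 15.75, rounded up to 16, so 16 needed; 20 signed. Sufficient.
Dating window: the latest signature is 50 days after the earliest; the limit is 30 days. Outside the window.

Not effective — dating-window requirement not satisfied.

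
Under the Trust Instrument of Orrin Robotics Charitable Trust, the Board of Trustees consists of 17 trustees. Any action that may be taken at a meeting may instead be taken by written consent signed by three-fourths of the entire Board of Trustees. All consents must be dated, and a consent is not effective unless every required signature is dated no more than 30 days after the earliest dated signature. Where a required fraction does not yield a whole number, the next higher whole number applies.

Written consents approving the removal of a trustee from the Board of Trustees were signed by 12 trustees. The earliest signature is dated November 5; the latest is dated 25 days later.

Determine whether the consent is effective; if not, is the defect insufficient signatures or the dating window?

Signatures required: three-fourths of 17 — 3/4 of 17 = 12.75, rounded up to 13, so 13 needed; 12 signed. Insufficient.
Dating window: the latest signature is 25 days after the earliest; the limit is 30 days. Within the window.

Not effective — insufficient signatures.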